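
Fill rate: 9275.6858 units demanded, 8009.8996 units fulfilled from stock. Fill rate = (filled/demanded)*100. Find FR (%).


FR = 8009.8996 / 9275.6858 * 100 = 86.3537

86.3537%


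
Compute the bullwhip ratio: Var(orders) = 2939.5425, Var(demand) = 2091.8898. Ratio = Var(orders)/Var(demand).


BW = 2939.5425 / 2091.8898 = 1.4052

1.4052


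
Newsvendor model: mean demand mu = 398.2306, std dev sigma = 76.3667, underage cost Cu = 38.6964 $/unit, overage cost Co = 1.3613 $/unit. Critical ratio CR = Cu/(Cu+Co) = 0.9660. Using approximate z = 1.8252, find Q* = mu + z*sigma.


CR = Cu/(Cu+Co) = 38.6964/(38.6964+1.3613) = 0.9660
z = 1.8252
Q* = 398.2306 + 1.8252 * 76.3667 = 537.6151

537.6151 units


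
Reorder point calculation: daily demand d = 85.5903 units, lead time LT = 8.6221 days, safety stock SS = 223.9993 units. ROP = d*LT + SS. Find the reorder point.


d*LT = 85.5903 * 8.6221 = 737.9681
ROP = 737.9681 + 223.9993 = 961.9674

961.9674 units


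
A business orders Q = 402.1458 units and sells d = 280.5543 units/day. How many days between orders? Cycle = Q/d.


Cycle = 402.1458 / 280.5543 = 1.4334

1.4334 days


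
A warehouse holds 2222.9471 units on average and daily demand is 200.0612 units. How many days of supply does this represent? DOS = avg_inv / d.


DOS = 2222.9471 / 200.0612 = 11.1113

11.1113 days


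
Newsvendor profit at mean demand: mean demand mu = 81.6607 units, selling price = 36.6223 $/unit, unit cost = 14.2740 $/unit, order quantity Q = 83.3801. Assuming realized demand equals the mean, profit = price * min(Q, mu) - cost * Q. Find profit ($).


Sales at mu = min(83.3801, 81.6607) = 81.6607
Revenue = 36.6223 * 81.6607 = 2990.6027
Total cost = 14.2740 * 83.3801 = 1190.1675
Profit = 2990.6027 - 1190.1675 = 1800.4351

1800.4351 $


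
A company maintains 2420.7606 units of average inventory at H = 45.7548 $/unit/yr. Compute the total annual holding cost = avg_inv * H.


Cost = 2420.7606 * 45.7548 = 110761.4171

110761.4171 $/yr


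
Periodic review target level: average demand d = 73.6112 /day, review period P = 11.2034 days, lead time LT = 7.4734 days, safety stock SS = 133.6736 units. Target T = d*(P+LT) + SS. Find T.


P + LT = 18.6768
d*(P+LT) = 73.6112 * 18.6768 = 1374.8217
T = 1374.8217 + 133.6736 = 1508.4953

1508.4953 units


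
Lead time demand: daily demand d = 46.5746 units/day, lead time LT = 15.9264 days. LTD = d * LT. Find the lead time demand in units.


LTD = 46.5746 * 15.9264 = 741.7657

741.7657 units


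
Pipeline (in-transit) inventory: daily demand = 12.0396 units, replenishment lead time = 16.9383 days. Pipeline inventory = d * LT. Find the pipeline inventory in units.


Pipeline = 12.0396 * 16.9383 = 203.9304

203.9304 units


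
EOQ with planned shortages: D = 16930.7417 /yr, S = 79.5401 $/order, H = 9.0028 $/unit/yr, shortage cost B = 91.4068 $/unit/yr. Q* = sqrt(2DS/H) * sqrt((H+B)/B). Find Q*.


sqrt(2DS/H) = 546.9621
sqrt((H+B)/B) = 1.0481
Q* = 546.9621 * 1.0481 = 573.2653

573.2653 units


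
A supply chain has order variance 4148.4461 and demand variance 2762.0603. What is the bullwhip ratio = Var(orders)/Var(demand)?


BW = 4148.4461 / 2762.0603 = 1.5019

1.5019


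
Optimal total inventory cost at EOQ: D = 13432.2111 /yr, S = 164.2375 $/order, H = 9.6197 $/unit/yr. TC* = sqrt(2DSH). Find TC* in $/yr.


2*D*S*H = 42443516.4615
TC* = sqrt(42443516.4615) = 6514.8689

6514.8689 $/yr


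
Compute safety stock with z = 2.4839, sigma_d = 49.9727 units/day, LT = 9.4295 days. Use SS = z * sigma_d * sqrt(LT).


sqrt(LT) = sqrt(9.4295) = 3.0707
SS = 2.4839 * 49.9727 * 3.0707 = 381.1635

381.1635 units


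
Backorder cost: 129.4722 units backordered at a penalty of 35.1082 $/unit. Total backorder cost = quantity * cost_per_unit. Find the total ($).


Total = 129.4722 * 35.1082 = 4545.5359

4545.5359 $


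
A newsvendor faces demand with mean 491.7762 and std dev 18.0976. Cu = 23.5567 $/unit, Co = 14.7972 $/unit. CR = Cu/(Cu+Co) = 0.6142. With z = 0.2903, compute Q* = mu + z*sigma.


CR = Cu/(Cu+Co) = 23.5567/(23.5567+14.7972) = 0.6142
z = 0.2903
Q* = 491.7762 + 0.2903 * 18.0976 = 497.0299

497.0299 units


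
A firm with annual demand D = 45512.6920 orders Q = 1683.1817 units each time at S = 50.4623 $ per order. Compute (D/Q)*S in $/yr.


Number of orders = D/Q = 27.0397
Cost = 27.0397 * 50.4623 = 1364.4844

1364.4844 $/yr


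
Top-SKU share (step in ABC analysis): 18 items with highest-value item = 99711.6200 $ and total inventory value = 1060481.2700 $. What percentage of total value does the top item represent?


Top item = 99711.6200
Total = 1060481.2700
Percentage = 99711.6200 / 1060481.2700 * 100 = 9.4025

9.4025%


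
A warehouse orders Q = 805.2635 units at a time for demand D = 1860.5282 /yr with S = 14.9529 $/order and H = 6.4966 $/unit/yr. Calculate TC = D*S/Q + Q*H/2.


Ordering cost = D*S/Q = 34.5481
Holding cost = Q*H/2 = 2615.7374
TC = 34.5481 + 2615.7374 = 2650.2855

2650.2855 $/yr


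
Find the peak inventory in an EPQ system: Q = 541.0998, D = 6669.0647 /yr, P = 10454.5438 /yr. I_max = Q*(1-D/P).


D/P = 0.6379
1 - D/P = 0.3621
I_max = 541.0998 * 0.3621 = 195.9265

195.9265 units


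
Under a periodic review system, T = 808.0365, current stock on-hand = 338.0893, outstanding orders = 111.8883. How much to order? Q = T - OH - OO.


Inventory position = OH + OO = 338.0893 + 111.8883 = 449.9776
Q = 808.0365 - 449.9776 = 358.0589

358.0589 units


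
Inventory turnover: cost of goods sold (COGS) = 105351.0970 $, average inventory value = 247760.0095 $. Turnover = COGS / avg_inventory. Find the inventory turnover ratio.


Turnover = 105351.0970 / 247760.0095 = 0.4252

0.4252


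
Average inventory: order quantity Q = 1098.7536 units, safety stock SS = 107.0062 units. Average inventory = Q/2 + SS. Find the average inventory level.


Q/2 = 549.3768
Avg = 549.3768 + 107.0062 = 656.3830

656.3830 units


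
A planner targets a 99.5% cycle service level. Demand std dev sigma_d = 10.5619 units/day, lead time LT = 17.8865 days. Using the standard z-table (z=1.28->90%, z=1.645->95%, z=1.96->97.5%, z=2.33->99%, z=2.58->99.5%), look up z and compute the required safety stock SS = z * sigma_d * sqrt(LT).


From the table, SL = 99.5% corresponds to z = 2.58
sqrt(LT) = sqrt(17.8865) = 4.2292
SS = 2.58 * 10.5619 * 4.2292 = 115.2456

115.2456 units


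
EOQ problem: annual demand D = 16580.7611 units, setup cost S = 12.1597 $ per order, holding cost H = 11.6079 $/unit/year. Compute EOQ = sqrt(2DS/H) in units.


2*D*S = 2 * 16580.7611 * 12.1597 = 403234.1615
2*D*S/H = 34737.9079
EOQ = sqrt(34737.9079) = 186.3811

186.3811 units


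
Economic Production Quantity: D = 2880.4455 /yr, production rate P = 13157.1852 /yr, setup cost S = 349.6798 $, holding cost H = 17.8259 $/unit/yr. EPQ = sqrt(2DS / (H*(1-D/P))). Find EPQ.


1 - D/P = 1 - 0.2189 = 0.7811
H*(1-D/P) = 13.9234
2DS = 2014467.2127
EPQ = sqrt(144682.6214) = 380.3717

380.3717 units


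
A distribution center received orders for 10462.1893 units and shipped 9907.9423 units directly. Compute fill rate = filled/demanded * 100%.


FR = 9907.9423 / 10462.1893 * 100 = 94.7024

94.7024%


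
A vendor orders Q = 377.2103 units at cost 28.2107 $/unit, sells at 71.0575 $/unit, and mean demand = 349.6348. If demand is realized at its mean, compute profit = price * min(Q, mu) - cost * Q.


Sales at mu = min(377.2103, 349.6348) = 349.6348
Revenue = 71.0575 * 349.6348 = 24844.1748
Total cost = 28.2107 * 377.2103 = 10641.3666
Profit = 24844.1748 - 10641.3666 = 14202.8082

14202.8082 $


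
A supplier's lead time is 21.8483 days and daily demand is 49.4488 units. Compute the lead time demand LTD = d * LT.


LTD = 49.4488 * 21.8483 = 1080.3722

1080.3722 units


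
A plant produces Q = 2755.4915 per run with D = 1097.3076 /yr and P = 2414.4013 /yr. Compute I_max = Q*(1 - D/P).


D/P = 0.4545
1 - D/P = 0.5455
I_max = 2755.4915 * 0.5455 = 1503.1637

1503.1637 units


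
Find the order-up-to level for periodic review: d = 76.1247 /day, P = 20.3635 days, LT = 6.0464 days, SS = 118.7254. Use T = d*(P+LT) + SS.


P + LT = 26.4099
d*(P+LT) = 76.1247 * 26.4099 = 2010.4457
T = 2010.4457 + 118.7254 = 2129.1711

2129.1711 units


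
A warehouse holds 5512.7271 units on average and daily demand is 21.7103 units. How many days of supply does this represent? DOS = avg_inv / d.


DOS = 5512.7271 / 21.7103 = 253.9222

253.9222 days


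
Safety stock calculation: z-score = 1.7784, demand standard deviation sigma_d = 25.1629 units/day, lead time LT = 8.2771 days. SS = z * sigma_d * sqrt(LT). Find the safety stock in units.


sqrt(LT) = sqrt(8.2771) = 2.8770
SS = 1.7784 * 25.1629 * 2.8770 = 128.7447

128.7447 units


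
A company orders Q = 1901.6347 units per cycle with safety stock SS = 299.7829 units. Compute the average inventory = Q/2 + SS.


Q/2 = 950.8174
Avg = 950.8174 + 299.7829 = 1250.6002

1250.6002 units


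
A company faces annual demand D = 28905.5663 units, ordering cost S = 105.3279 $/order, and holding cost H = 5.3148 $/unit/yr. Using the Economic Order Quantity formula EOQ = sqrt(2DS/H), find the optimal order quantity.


2*D*S = 2 * 28905.5663 * 105.3279 = 6089125.1934
2*D*S/H = 1145692.2543
EOQ = sqrt(1145692.2543) = 1070.3701

1070.3701 units


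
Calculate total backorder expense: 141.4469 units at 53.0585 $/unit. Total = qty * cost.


Total = 141.4469 * 53.0585 = 7504.9603

7504.9603 $


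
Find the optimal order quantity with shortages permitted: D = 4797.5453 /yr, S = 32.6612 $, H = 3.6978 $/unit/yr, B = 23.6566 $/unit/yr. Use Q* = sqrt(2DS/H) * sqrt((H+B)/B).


sqrt(2DS/H) = 291.1179
sqrt((H+B)/B) = 1.0753
Q* = 291.1179 * 1.0753 = 313.0447

313.0447 units


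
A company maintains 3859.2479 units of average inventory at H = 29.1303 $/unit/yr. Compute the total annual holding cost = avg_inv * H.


Cost = 3859.2479 * 29.1303 = 112421.0491

112421.0491 $/yr


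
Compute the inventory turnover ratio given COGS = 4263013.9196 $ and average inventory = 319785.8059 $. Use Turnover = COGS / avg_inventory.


Turnover = 4263013.9196 / 319785.8059 = 13.3308

13.3308


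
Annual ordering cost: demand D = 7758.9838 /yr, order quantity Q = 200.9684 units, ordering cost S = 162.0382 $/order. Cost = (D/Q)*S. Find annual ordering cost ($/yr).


Number of orders = D/Q = 38.6080
Cost = 38.6080 * 162.0382 = 6255.9674

6255.9674 $/yr


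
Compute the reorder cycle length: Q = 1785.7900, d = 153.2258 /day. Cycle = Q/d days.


Cycle = 1785.7900 / 153.2258 = 11.6546

11.6546 days


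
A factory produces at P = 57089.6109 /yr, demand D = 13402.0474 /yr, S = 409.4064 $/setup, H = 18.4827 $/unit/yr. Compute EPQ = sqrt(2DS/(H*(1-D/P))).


1 - D/P = 1 - 0.2348 = 0.7652
H*(1-D/P) = 14.1438
2DS = 10973767.9573
EPQ = sqrt(775871.1744) = 880.8355

880.8355 units


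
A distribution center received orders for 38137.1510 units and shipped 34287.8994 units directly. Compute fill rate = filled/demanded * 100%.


FR = 34287.8994 / 38137.1510 * 100 = 89.9068

89.9068%


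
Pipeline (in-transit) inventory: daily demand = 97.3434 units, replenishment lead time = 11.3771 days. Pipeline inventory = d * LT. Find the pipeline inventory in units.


Pipeline = 97.3434 * 11.3771 = 1107.4856

1107.4856 units


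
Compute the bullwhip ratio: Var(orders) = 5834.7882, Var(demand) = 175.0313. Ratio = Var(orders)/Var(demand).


BW = 5834.7882 / 175.0313 = 33.3357

33.3357


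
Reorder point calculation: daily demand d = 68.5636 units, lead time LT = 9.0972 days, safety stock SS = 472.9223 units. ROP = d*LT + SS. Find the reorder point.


d*LT = 68.5636 * 9.0972 = 623.7368
ROP = 623.7368 + 472.9223 = 1096.6591

1096.6591 units


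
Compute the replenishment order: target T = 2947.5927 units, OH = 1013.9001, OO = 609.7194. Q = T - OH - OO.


Inventory position = OH + OO = 1013.9001 + 609.7194 = 1623.6195
Q = 2947.5927 - 1623.6195 = 1323.9732

1323.9732 units


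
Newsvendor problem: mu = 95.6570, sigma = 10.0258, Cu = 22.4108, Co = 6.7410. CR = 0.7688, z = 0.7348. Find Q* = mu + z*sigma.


CR = Cu/(Cu+Co) = 22.4108/(22.4108+6.7410) = 0.7688
z = 0.7348
Q* = 95.6570 + 0.7348 * 10.0258 = 103.0240

103.0240 units


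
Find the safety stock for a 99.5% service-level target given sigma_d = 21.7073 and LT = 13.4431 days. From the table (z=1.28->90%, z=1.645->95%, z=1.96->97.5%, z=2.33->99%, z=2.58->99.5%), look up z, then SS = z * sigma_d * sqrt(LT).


From the table, SL = 99.5% corresponds to z = 2.58
sqrt(LT) = sqrt(13.4431) = 3.6665
SS = 2.58 * 21.7073 * 3.6665 = 205.3408

205.3408 units


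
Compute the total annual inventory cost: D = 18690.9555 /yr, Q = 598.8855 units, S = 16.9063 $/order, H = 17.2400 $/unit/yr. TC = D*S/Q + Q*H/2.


Ordering cost = D*S/Q = 527.6383
Holding cost = Q*H/2 = 5162.3930
TC = 527.6383 + 5162.3930 = 5690.0313

5690.0313 $/yr


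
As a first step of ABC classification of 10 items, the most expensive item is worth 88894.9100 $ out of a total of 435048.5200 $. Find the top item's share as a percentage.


Top item = 88894.9100
Total = 435048.5200
Percentage = 88894.9100 / 435048.5200 * 100 = 20.4333

20.4333%


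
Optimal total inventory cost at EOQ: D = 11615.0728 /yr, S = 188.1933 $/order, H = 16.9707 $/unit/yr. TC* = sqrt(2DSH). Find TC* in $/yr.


2*D*S*H = 74191789.4167
TC* = sqrt(74191789.4167) = 8613.4656

8613.4656 $/yr


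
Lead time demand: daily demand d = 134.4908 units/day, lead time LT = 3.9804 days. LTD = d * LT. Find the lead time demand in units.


LTD = 134.4908 * 3.9804 = 535.3272

535.3272 units


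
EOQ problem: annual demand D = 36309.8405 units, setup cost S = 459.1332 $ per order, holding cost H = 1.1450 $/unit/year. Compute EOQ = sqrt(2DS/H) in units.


2*D*S = 2 * 36309.8405 * 459.1332 = 33342106.5205
2*D*S/H = 29119743.6860
EOQ = sqrt(29119743.6860) = 5396.2713

5396.2713 units


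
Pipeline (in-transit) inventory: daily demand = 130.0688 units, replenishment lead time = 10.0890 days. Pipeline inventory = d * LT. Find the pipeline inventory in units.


Pipeline = 130.0688 * 10.0890 = 1312.2641

1312.2641 units


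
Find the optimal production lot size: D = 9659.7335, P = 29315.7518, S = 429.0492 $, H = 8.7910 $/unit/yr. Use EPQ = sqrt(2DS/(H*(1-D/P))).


1 - D/P = 1 - 0.3295 = 0.6705
H*(1-D/P) = 5.8943
2DS = 8289001.8608
EPQ = sqrt(1406272.3746) = 1185.8636

1185.8636 units


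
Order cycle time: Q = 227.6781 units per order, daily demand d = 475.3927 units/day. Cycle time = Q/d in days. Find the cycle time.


Cycle = 227.6781 / 475.3927 = 0.4789

0.4789 days


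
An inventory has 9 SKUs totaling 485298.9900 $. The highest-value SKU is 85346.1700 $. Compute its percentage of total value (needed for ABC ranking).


Top item = 85346.1700
Total = 485298.9900
Percentage = 85346.1700 / 485298.9900 * 100 = 17.5863

17.5863%


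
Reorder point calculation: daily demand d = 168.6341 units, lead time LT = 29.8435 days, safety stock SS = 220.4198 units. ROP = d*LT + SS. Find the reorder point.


d*LT = 168.6341 * 29.8435 = 5032.6318
ROP = 5032.6318 + 220.4198 = 5253.0516

5253.0516 units


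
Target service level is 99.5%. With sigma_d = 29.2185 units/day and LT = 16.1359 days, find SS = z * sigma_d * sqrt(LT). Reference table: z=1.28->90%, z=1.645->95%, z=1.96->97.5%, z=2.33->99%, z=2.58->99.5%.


From the table, SL = 99.5% corresponds to z = 2.58
sqrt(LT) = sqrt(16.1359) = 4.0170
SS = 2.58 * 29.2185 * 4.0170 = 302.8128

302.8128 units


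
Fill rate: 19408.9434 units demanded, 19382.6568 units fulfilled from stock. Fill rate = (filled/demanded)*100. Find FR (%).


FR = 19382.6568 / 19408.9434 * 100 = 99.8646

99.8646%


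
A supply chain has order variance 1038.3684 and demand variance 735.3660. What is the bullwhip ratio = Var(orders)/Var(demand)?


BW = 1038.3684 / 735.3660 = 1.4120

1.4120


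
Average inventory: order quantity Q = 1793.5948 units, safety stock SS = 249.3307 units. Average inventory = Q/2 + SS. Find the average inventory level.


Q/2 = 896.7974
Avg = 896.7974 + 249.3307 = 1146.1281

1146.1281 units


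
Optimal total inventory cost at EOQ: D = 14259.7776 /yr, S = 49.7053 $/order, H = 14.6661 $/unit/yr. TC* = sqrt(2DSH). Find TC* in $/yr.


2*D*S*H = 20790268.0658
TC* = sqrt(20790268.0658) = 4559.6346

4559.6346 $/yr


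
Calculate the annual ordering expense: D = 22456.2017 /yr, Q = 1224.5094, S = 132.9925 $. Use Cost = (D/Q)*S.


Number of orders = D/Q = 18.3389
Cost = 18.3389 * 132.9925 = 2438.9412

2438.9412 $/yr


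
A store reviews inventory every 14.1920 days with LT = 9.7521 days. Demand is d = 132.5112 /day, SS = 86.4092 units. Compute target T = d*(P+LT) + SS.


P + LT = 23.9441
d*(P+LT) = 132.5112 * 23.9441 = 3172.8614
T = 3172.8614 + 86.4092 = 3259.2706

3259.2706 units


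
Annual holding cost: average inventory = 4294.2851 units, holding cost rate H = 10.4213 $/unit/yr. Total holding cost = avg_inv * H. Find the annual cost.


Cost = 4294.2851 * 10.4213 = 44752.0333

44752.0333 $/yr


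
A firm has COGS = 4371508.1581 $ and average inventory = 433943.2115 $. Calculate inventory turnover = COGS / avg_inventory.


Turnover = 4371508.1581 / 433943.2115 = 10.0739

10.0739


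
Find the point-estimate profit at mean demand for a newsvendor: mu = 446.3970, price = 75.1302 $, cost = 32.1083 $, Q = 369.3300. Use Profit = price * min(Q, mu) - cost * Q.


Sales at mu = min(369.3300, 446.3970) = 369.3300
Revenue = 75.1302 * 369.3300 = 27747.8368
Total cost = 32.1083 * 369.3300 = 11858.5584
Profit = 27747.8368 - 11858.5584 = 15889.2783

15889.2783 $


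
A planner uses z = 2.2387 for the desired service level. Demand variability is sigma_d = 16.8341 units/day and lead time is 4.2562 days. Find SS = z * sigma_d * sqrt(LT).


sqrt(LT) = sqrt(4.2562) = 2.0631
SS = 2.2387 * 16.8341 * 2.0631 = 77.7494

77.7494 units


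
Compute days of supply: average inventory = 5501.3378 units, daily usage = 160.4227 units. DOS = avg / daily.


DOS = 5501.3378 / 160.4227 = 34.2928

34.2928 days


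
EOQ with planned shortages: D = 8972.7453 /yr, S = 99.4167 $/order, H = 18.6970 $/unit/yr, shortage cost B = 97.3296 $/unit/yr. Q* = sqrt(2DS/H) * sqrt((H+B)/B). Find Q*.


sqrt(2DS/H) = 308.9025
sqrt((H+B)/B) = 1.0918
Q* = 308.9025 * 1.0918 = 337.2700

337.2700 units


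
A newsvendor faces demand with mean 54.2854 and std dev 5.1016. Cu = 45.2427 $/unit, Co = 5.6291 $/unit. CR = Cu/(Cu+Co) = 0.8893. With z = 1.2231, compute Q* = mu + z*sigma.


CR = Cu/(Cu+Co) = 45.2427/(45.2427+5.6291) = 0.8893
z = 1.2231
Q* = 54.2854 + 1.2231 * 5.1016 = 60.5252

60.5252 units


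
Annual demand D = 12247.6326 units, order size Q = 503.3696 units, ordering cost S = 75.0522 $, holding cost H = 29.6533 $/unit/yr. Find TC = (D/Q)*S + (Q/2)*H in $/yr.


Ordering cost = D*S/Q = 1826.1170
Holding cost = Q*H/2 = 7463.2849
TC = 1826.1170 + 7463.2849 = 9289.4019

9289.4019 $/yr


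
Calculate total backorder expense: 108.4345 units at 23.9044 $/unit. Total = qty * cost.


Total = 108.4345 * 23.9044 = 2592.0617

2592.0617 $


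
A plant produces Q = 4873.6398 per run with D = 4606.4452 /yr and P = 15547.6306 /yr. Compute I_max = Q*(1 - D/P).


D/P = 0.2963
1 - D/P = 0.7037
I_max = 4873.6398 * 0.7037 = 3429.6799

3429.6799 units


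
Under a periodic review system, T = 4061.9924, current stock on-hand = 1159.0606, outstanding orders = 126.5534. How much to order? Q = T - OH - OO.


Inventory position = OH + OO = 1159.0606 + 126.5534 = 1285.6140
Q = 4061.9924 - 1285.6140 = 2776.3784

2776.3784 units


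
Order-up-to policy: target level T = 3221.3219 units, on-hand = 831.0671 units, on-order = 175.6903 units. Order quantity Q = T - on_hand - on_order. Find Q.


Inventory position = OH + OO = 831.0671 + 175.6903 = 1006.7574
Q = 3221.3219 - 1006.7574 = 2214.5645

2214.5645 units


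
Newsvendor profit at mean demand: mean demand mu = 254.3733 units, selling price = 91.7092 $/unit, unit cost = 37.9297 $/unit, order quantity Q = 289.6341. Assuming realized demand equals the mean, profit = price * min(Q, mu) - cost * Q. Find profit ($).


Sales at mu = min(289.6341, 254.3733) = 254.3733
Revenue = 91.7092 * 254.3733 = 23328.3718
Total cost = 37.9297 * 289.6341 = 10985.7345
Profit = 23328.3718 - 10985.7345 = 12342.6373

12342.6373 $


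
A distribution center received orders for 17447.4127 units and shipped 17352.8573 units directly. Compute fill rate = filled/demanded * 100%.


FR = 17352.8573 / 17447.4127 * 100 = 99.4581

99.4581%


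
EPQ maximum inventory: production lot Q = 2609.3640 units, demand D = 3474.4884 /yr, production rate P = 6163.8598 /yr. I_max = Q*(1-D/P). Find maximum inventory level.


D/P = 0.5637
1 - D/P = 0.4363
I_max = 2609.3640 * 0.4363 = 1138.4991

1138.4991 units


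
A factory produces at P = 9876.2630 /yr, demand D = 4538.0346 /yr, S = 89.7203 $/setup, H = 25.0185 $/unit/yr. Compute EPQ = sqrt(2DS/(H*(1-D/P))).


1 - D/P = 1 - 0.4595 = 0.5405
H*(1-D/P) = 13.5228
2DS = 814307.6514
EPQ = sqrt(60217.5030) = 245.3925

245.3925 units


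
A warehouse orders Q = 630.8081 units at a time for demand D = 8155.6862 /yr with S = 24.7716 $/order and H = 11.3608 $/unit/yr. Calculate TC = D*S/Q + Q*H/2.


Ordering cost = D*S/Q = 320.2708
Holding cost = Q*H/2 = 3583.2423
TC = 320.2708 + 3583.2423 = 3903.5131

3903.5131 $/yr


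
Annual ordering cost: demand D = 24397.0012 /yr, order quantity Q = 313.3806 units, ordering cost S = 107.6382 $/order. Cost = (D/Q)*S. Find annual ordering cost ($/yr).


Number of orders = D/Q = 77.8510
Cost = 77.8510 * 107.6382 = 8379.7443

8379.7443 $/yr


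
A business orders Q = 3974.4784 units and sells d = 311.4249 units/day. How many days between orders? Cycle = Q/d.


Cycle = 3974.4784 / 311.4249 = 12.7622

12.7622 days


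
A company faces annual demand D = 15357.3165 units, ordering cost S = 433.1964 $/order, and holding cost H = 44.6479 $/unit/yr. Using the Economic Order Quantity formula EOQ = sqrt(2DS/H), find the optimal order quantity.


2*D*S = 2 * 15357.3165 * 433.1964 = 13305468.4429
2*D*S/H = 298008.8300
EOQ = sqrt(298008.8300) = 545.9019

545.9019 units


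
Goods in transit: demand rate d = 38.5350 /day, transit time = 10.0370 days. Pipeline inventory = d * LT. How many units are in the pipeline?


Pipeline = 38.5350 * 10.0370 = 386.7758

386.7758 units


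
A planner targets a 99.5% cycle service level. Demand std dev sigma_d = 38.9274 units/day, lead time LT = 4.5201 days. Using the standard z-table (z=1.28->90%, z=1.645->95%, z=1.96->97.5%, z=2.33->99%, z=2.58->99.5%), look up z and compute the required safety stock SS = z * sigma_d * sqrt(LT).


From the table, SL = 99.5% corresponds to z = 2.58
sqrt(LT) = sqrt(4.5201) = 2.1261
SS = 2.58 * 38.9274 * 2.1261 = 213.5252

213.5252 units


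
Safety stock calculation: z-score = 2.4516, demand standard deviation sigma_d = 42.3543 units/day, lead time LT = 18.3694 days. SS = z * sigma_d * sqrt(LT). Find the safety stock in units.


sqrt(LT) = sqrt(18.3694) = 4.2860
SS = 2.4516 * 42.3543 * 4.2860 = 445.0354

445.0354 units


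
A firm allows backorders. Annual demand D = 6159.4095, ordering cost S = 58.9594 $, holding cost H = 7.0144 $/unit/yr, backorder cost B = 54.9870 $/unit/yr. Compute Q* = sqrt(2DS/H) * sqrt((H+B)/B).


sqrt(2DS/H) = 321.7850
sqrt((H+B)/B) = 1.0619
Q* = 321.7850 * 1.0619 = 341.6934

341.6934 units


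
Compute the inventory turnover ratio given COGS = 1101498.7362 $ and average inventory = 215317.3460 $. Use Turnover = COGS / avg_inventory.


Turnover = 1101498.7362 / 215317.3460 = 5.1157

5.1157


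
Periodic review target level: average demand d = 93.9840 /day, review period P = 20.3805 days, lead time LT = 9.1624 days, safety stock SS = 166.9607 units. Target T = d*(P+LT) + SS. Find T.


P + LT = 29.5429
d*(P+LT) = 93.9840 * 29.5429 = 2776.5599
T = 2776.5599 + 166.9607 = 2943.5206

2943.5206 units


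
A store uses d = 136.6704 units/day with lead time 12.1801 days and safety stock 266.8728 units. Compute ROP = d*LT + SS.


d*LT = 136.6704 * 12.1801 = 1664.6591
ROP = 1664.6591 + 266.8728 = 1931.5319

1931.5319 units


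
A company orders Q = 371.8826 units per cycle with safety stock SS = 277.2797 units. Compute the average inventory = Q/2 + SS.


Q/2 = 185.9413
Avg = 185.9413 + 277.2797 = 463.2210

463.2210 units


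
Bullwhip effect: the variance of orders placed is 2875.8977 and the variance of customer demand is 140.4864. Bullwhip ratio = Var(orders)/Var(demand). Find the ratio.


BW = 2875.8977 / 140.4864 = 20.4710

20.4710


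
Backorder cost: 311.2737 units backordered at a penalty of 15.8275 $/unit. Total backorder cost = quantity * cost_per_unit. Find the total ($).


Total = 311.2737 * 15.8275 = 4926.6845

4926.6845 $


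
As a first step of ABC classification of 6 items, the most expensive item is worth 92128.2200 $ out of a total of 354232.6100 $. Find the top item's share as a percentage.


Top item = 92128.2200
Total = 354232.6100
Percentage = 92128.2200 / 354232.6100 * 100 = 26.0078

26.0078%


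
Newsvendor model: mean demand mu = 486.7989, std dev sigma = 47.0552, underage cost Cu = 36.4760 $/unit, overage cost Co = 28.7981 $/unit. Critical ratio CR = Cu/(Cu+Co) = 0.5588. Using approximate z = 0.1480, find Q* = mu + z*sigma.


CR = Cu/(Cu+Co) = 36.4760/(36.4760+28.7981) = 0.5588
z = 0.1480
Q* = 486.7989 + 0.1480 * 47.0552 = 493.7631

493.7631 units


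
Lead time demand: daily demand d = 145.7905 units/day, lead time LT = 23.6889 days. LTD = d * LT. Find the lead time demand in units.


LTD = 145.7905 * 23.6889 = 3453.6166

3453.6166 units


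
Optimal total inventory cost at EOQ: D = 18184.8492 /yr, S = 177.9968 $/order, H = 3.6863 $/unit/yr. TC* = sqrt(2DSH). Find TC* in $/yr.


2*D*S*H = 23863963.1969
TC* = sqrt(23863963.1969) = 4885.0756

4885.0756 $/yr


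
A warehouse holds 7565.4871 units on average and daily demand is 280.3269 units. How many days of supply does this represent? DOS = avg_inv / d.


DOS = 7565.4871 / 280.3269 = 26.9881

26.9881 days


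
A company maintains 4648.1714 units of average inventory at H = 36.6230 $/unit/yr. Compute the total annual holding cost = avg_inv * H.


Cost = 4648.1714 * 36.6230 = 170229.9812

170229.9812 $/yr


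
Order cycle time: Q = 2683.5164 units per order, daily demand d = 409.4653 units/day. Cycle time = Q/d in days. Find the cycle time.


Cycle = 2683.5164 / 409.4653 = 6.5537

6.5537 days


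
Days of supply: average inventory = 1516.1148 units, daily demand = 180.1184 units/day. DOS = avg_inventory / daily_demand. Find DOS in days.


DOS = 1516.1148 / 180.1184 = 8.4173

8.4173 days


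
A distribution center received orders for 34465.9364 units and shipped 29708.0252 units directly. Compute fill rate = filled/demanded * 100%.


FR = 29708.0252 / 34465.9364 * 100 = 86.1953

86.1953%


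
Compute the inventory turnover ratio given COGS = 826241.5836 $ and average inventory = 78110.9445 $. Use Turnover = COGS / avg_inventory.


Turnover = 826241.5836 / 78110.9445 = 10.5778

10.5778


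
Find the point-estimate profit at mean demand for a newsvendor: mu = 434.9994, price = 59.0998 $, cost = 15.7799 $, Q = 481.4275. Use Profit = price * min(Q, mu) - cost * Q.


Sales at mu = min(481.4275, 434.9994) = 434.9994
Revenue = 59.0998 * 434.9994 = 25708.3775
Total cost = 15.7799 * 481.4275 = 7596.8778
Profit = 25708.3775 - 7596.8778 = 18111.4997

18111.4997 $


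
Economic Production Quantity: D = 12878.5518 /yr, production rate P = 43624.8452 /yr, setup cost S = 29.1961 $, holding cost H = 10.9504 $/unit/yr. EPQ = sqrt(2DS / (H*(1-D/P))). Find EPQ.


1 - D/P = 1 - 0.2952 = 0.7048
H*(1-D/P) = 7.7177
2DS = 752006.9724
EPQ = sqrt(97439.0443) = 312.1523

312.1523 units


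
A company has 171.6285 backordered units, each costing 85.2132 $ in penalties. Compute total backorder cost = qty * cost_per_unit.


Total = 171.6285 * 85.2132 = 14625.0137

14625.0137 $


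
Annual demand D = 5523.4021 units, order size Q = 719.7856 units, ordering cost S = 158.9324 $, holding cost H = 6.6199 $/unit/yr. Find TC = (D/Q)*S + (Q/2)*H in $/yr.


Ordering cost = D*S/Q = 1219.5959
Holding cost = Q*H/2 = 2382.4543
TC = 1219.5959 + 2382.4543 = 3602.0502

3602.0502 $/yr


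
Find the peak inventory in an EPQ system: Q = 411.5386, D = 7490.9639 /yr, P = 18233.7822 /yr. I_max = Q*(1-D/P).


D/P = 0.4108
1 - D/P = 0.5892
I_max = 411.5386 * 0.5892 = 242.4667

242.4667 units


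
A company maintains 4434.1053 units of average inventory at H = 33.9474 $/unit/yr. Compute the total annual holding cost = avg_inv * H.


Cost = 4434.1053 * 33.9474 = 150526.3463

150526.3463 $/yr


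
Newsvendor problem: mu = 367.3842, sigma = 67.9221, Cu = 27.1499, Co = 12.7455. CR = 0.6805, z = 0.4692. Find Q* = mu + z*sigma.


CR = Cu/(Cu+Co) = 27.1499/(27.1499+12.7455) = 0.6805
z = 0.4692
Q* = 367.3842 + 0.4692 * 67.9221 = 399.2532

399.2532 units


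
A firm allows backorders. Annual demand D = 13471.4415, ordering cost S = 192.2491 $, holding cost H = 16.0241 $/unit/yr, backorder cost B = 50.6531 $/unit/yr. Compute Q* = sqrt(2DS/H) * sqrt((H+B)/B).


sqrt(2DS/H) = 568.5483
sqrt((H+B)/B) = 1.1473
Q* = 568.5483 * 1.1473 = 652.3085

652.3085 units


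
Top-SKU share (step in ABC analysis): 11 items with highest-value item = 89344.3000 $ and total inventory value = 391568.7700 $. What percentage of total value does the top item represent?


Top item = 89344.3000
Total = 391568.7700
Percentage = 89344.3000 / 391568.7700 * 100 = 22.8170

22.8170%


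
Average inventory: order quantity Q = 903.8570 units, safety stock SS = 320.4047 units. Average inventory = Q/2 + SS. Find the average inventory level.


Q/2 = 451.9285
Avg = 451.9285 + 320.4047 = 772.3332

772.3332 units


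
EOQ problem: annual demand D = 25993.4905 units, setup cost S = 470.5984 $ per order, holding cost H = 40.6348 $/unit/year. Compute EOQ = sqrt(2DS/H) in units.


2*D*S = 2 * 25993.4905 * 470.5984 = 24464990.0794
2*D*S/H = 602069.9026
EOQ = sqrt(602069.9026) = 775.9316

775.9316 units


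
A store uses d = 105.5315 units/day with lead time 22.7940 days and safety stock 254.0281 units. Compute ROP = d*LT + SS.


d*LT = 105.5315 * 22.7940 = 2405.4850
ROP = 2405.4850 + 254.0281 = 2659.5131

2659.5131 units


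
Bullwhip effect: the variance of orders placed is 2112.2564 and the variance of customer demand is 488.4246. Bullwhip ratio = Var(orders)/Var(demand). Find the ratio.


BW = 2112.2564 / 488.4246 = 4.3246

4.3246


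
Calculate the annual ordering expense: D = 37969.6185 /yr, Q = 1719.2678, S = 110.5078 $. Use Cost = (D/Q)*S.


Number of orders = D/Q = 22.0848
Cost = 22.0848 * 110.5078 = 2440.5384

2440.5384 $/yr


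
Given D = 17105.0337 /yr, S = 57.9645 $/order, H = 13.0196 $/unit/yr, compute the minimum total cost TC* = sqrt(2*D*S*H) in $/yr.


2*D*S*H = 25817469.0748
TC* = sqrt(25817469.0748) = 5081.0894

5081.0894 $/yr


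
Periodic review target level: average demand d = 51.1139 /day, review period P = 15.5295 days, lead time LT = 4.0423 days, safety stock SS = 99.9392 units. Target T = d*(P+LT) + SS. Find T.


P + LT = 19.5718
d*(P+LT) = 51.1139 * 19.5718 = 1000.3910
T = 1000.3910 + 99.9392 = 1100.3302

1100.3302 units


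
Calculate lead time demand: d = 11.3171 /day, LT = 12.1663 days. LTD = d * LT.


LTD = 11.3171 * 12.1663 = 137.6872

137.6872 units


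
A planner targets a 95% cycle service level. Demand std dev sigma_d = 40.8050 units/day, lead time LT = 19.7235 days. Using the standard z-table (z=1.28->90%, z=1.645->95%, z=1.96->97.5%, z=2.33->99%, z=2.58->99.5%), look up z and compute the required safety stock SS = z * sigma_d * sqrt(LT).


From the table, SL = 95% corresponds to z = 1.645
sqrt(LT) = sqrt(19.7235) = 4.4411
SS = 1.645 * 40.8050 * 4.4411 = 298.1064

298.1064 units


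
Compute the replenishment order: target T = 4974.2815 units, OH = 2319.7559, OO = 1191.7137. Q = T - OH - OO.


Inventory position = OH + OO = 2319.7559 + 1191.7137 = 3511.4696
Q = 4974.2815 - 3511.4696 = 1462.8119

1462.8119 units


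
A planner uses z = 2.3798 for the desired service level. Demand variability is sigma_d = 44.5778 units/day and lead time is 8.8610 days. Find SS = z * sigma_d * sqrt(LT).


sqrt(LT) = sqrt(8.8610) = 2.9767
SS = 2.3798 * 44.5778 * 2.9767 = 315.7915

315.7915 units


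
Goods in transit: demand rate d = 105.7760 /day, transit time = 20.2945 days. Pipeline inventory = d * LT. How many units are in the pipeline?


Pipeline = 105.7760 * 20.2945 = 2146.6710

2146.6710 units


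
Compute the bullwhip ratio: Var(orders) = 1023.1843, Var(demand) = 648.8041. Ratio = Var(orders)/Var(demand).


BW = 1023.1843 / 648.8041 = 1.5770

1.5770


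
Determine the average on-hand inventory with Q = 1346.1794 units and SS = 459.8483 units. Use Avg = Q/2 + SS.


Q/2 = 673.0897
Avg = 673.0897 + 459.8483 = 1132.9380

1132.9380 units


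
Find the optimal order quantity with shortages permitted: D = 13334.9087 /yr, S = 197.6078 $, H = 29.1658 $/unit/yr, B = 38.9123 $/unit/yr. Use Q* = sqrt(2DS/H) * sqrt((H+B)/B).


sqrt(2DS/H) = 425.0843
sqrt((H+B)/B) = 1.3227
Q* = 425.0843 * 1.3227 = 562.2577

562.2577 units


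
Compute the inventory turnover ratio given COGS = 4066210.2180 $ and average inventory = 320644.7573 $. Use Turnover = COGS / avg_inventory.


Turnover = 4066210.2180 / 320644.7573 = 12.6814

12.6814


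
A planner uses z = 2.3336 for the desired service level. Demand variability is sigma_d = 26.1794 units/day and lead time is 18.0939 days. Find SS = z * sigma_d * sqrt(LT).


sqrt(LT) = sqrt(18.0939) = 4.2537
SS = 2.3336 * 26.1794 * 4.2537 = 259.8676

259.8676 units


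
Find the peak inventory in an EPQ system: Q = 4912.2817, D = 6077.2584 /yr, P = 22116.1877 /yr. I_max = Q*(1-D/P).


D/P = 0.2748
1 - D/P = 0.7252
I_max = 4912.2817 * 0.7252 = 3562.4467

3562.4467 units


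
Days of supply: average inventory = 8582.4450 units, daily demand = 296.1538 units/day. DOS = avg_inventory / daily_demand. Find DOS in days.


DOS = 8582.4450 / 296.1538 = 28.9797

28.9797 days


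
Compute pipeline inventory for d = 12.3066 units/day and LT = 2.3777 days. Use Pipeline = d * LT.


Pipeline = 12.3066 * 2.3777 = 29.2614

29.2614 units


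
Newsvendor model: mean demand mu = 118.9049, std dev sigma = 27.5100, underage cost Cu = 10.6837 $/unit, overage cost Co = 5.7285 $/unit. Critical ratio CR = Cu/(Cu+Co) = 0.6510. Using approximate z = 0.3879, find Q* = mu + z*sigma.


CR = Cu/(Cu+Co) = 10.6837/(10.6837+5.7285) = 0.6510
z = 0.3879
Q* = 118.9049 + 0.3879 * 27.5100 = 129.5760

129.5760 units


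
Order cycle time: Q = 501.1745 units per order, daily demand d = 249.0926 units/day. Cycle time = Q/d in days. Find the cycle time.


Cycle = 501.1745 / 249.0926 = 2.0120

2.0120 days


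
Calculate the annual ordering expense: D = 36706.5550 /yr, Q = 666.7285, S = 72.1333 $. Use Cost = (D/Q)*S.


Number of orders = D/Q = 55.0547
Cost = 55.0547 * 72.1333 = 3971.2791

3971.2791 $/yr


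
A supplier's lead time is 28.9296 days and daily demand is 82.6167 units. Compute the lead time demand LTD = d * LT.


LTD = 82.6167 * 28.9296 = 2390.0681

2390.0681 units


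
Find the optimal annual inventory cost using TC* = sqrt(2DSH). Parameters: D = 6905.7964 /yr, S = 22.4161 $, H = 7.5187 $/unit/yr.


2*D*S*H = 2327804.8985
TC* = sqrt(2327804.8985) = 1525.7146

1525.7146 $/yr


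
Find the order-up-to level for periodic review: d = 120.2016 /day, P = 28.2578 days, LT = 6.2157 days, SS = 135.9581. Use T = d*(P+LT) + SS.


P + LT = 34.4735
d*(P+LT) = 120.2016 * 34.4735 = 4143.7699
T = 4143.7699 + 135.9581 = 4279.7280

4279.7280 units


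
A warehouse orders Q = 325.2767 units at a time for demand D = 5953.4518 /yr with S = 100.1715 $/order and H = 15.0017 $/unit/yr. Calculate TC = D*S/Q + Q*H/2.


Ordering cost = D*S/Q = 1833.4120
Holding cost = Q*H/2 = 2439.8517
TC = 1833.4120 + 2439.8517 = 4273.2637

4273.2637 $/yr


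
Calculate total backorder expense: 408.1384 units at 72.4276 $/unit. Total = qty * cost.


Total = 408.1384 * 72.4276 = 29560.4848

29560.4848 $


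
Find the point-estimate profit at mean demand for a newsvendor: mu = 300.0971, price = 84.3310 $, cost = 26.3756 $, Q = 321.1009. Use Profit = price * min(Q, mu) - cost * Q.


Sales at mu = min(321.1009, 300.0971) = 300.0971
Revenue = 84.3310 * 300.0971 = 25307.4885
Total cost = 26.3756 * 321.1009 = 8469.2289
Profit = 25307.4885 - 8469.2289 = 16838.2596

16838.2596 $


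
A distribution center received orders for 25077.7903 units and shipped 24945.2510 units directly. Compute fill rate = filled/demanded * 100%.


FR = 24945.2510 / 25077.7903 * 100 = 99.4715

99.4715%


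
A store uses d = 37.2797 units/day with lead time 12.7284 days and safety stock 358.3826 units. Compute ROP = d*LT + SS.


d*LT = 37.2797 * 12.7284 = 474.5109
ROP = 474.5109 + 358.3826 = 832.8935

832.8935 units


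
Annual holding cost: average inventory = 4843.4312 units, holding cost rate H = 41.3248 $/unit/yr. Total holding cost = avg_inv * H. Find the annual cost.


Cost = 4843.4312 * 41.3248 = 200153.8257

200153.8257 $/yr


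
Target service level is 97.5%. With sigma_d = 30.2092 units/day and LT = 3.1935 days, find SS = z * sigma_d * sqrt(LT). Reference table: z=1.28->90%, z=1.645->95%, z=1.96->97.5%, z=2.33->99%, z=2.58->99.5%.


From the table, SL = 97.5% corresponds to z = 1.96
sqrt(LT) = sqrt(3.1935) = 1.7870
SS = 1.96 * 30.2092 * 1.7870 = 105.8105

105.8105 units


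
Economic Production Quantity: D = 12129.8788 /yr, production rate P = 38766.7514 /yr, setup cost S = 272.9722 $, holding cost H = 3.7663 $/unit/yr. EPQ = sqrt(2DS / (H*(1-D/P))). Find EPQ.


1 - D/P = 1 - 0.3129 = 0.6871
H*(1-D/P) = 2.5878
2DS = 6622239.4035
EPQ = sqrt(2558975.5861) = 1599.6798

1599.6798 units


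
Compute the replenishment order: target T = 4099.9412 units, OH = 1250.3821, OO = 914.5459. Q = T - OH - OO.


Inventory position = OH + OO = 1250.3821 + 914.5459 = 2164.9280
Q = 4099.9412 - 2164.9280 = 1935.0132

1935.0132 units


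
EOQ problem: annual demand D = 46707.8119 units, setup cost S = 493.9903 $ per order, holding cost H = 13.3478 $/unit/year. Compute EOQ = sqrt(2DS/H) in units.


2*D*S = 2 * 46707.8119 * 493.9903 = 46146412.0256
2*D*S/H = 3457229.8076
EOQ = sqrt(3457229.8076) = 1859.3627

1859.3627 units


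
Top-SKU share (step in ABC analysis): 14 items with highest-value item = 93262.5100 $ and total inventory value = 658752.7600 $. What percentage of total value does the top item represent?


Top item = 93262.5100
Total = 658752.7600
Percentage = 93262.5100 / 658752.7600 * 100 = 14.1574

14.1574%


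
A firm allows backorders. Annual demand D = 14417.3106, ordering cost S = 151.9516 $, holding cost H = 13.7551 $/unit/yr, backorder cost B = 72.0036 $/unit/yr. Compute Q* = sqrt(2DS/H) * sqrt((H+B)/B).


sqrt(2DS/H) = 564.3882
sqrt((H+B)/B) = 1.0913
Q* = 564.3882 * 1.0913 = 615.9421

615.9421 units


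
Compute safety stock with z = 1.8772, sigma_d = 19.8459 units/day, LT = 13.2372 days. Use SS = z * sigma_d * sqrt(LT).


sqrt(LT) = sqrt(13.2372) = 3.6383
SS = 1.8772 * 19.8459 * 3.6383 = 135.5437

135.5437 units


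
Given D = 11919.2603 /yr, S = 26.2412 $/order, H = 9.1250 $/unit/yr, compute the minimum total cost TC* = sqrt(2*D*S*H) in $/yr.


2*D*S*H = 5708156.4043
TC* = sqrt(5708156.4043) = 2389.1748

2389.1748 $/yr
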